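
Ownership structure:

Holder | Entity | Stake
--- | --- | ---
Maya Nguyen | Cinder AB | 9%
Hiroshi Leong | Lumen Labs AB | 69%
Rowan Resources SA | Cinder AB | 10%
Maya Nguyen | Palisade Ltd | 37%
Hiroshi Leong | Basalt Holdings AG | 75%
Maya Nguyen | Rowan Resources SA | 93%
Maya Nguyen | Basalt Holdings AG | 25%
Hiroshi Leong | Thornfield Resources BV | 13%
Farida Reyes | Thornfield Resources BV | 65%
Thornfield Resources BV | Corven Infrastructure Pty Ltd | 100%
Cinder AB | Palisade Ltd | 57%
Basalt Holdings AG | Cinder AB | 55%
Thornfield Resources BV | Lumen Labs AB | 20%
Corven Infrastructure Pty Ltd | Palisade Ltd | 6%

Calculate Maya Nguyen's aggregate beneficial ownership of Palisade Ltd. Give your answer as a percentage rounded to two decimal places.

Maya reaches Palisade along 4 paths.
Direct stake: 37% = 37%.
Via Cinder: 9% × 57% = 5.13%.
Via Basalt → Cinder: 25% × 55% × 57% = 7.8375%.
Via Rowan → Cinder: 93% × 10% × 57% = 5.301%.
Total: 37% + 5.13% + 7.8375% + 5.301% = 55.2685%.
Rounded: 55.27%.

55.27%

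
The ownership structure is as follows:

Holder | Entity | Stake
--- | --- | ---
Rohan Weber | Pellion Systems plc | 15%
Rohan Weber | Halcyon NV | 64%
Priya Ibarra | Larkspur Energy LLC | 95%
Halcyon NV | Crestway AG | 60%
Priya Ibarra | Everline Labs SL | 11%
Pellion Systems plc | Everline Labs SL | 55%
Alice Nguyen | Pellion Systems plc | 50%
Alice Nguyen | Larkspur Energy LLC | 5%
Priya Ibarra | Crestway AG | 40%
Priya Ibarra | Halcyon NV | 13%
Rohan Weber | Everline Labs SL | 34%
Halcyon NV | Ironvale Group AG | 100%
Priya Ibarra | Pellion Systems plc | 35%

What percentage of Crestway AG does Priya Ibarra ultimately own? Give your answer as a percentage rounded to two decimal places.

47.80%

Priya reaches Crestway along 2 paths.
Direct stake: 40% = 40%.
Via Halcyon: 13% × 60% = 7.8%.
Total: 40% + 7.8% = 47.8%.
Rounded: 47.80%.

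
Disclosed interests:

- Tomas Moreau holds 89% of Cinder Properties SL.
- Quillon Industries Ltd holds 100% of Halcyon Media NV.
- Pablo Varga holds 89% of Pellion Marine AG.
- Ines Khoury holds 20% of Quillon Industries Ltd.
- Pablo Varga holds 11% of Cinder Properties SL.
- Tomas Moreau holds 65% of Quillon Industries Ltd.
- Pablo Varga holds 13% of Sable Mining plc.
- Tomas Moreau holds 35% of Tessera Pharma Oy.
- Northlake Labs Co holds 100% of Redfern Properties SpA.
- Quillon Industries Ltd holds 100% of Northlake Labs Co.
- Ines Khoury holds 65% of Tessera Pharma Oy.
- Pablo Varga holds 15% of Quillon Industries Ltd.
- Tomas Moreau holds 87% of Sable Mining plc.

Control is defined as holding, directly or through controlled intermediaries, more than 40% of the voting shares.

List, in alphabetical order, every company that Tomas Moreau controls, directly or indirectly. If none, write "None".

Tomas holds 65% of Quillon, so Tomas controls Quillon.
Quillon holds 100% of Northlake, so Tomas controls Northlake.
Tomas holds 89% of Cinder, so Tomas controls Cinder.
Northlake holds 100% of Redfern, so Tomas controls Redfern.
Quillon holds 100% of Halcyon, so Tomas controls Halcyon.
Tomas holds 87% of Sable, so Tomas controls Sable.
No other company's threshold is met.

Cinder Properties SL, Halcyon Media NV, Northlake Labs Co, Quillon Industries Ltd, Redfern Properties SpA, Sable Mining plc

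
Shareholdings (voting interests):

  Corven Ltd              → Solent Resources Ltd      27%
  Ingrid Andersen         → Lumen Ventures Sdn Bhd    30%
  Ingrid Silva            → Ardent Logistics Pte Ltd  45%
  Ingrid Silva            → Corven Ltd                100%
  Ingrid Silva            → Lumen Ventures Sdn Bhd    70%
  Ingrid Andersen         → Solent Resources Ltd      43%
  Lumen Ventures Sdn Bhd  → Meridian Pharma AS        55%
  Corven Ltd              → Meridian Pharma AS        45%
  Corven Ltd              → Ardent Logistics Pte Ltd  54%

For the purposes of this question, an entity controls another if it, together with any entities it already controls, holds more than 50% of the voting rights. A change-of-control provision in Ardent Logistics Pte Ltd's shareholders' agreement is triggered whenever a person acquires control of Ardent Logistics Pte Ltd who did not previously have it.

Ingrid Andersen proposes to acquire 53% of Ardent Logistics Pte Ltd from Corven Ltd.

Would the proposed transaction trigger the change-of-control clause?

Yes

The purchase adds only to Ingrid Andersen's holdings (Corven's stake shrinks), so Ingrid Andersen is the only person who could newly come to control Ardent.
Ingrid Andersen's largest direct stake is 43% in Solent, which does not meet the threshold, so Ingrid Andersen controls no company.
Neither Ingrid Andersen nor any entity Ingrid Andersen controls holds any voting interest in Ardent.
So before the transaction, Ingrid Andersen does not control Ardent.
After the purchase, Ingrid Andersen holds 53% of Ardent directly, and Corven's stake falls to 1%.
Ingrid Andersen holds 53% of Ardent, so Ingrid Andersen controls Ardent.
Ingrid Andersen did not control Ardent before and does after, so the clause is triggered.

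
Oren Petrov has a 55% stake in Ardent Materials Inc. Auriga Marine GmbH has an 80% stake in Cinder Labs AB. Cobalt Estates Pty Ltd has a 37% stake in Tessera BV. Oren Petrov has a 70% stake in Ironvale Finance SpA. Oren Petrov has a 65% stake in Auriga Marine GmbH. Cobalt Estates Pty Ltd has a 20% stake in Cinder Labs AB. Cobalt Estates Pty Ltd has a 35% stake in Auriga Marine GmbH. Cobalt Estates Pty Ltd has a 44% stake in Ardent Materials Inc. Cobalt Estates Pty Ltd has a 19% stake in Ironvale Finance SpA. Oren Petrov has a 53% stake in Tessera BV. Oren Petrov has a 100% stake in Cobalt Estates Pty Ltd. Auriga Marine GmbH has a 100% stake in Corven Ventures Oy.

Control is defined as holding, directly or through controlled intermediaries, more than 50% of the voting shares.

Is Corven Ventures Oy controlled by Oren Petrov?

Oren holds 100% of Cobalt, so Oren controls Cobalt.
Oren and Cobalt together hold 65% + 35% = 100% of Auriga, so Oren controls Auriga.
Auriga holds 100% of Corven, so Oren controls Corven.

Yes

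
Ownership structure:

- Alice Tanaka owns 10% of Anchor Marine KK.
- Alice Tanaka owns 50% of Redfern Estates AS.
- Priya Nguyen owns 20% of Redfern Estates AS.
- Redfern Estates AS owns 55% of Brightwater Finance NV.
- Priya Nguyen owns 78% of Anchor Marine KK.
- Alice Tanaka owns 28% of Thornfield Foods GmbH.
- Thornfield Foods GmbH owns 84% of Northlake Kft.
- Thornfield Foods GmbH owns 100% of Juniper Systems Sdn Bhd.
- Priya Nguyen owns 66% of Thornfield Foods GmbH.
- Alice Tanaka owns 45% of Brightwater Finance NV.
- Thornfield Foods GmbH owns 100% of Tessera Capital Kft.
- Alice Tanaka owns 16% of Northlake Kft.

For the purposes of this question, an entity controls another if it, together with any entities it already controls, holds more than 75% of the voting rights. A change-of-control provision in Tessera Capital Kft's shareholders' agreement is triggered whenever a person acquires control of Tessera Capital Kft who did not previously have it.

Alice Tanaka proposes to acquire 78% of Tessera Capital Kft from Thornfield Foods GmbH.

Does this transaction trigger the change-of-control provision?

The purchase adds only to Alice's holdings (Thornfield's stake shrinks), so Alice is the only person who could newly come to control Tessera.
Alice's largest direct stake is 50% in Redfern, which does not meet the threshold, so Alice controls no company.
Neither Alice nor any entity Alice controls holds any voting interest in Tessera.
So before the transaction, Alice does not control Tessera.
After the purchase, Alice holds 78% of Tessera directly, and Thornfield's stake falls to 22%.
Alice holds 78% of Tessera, so Alice controls Tessera.
Alice did not control Tessera before and does after, so the clause is triggered.

Yes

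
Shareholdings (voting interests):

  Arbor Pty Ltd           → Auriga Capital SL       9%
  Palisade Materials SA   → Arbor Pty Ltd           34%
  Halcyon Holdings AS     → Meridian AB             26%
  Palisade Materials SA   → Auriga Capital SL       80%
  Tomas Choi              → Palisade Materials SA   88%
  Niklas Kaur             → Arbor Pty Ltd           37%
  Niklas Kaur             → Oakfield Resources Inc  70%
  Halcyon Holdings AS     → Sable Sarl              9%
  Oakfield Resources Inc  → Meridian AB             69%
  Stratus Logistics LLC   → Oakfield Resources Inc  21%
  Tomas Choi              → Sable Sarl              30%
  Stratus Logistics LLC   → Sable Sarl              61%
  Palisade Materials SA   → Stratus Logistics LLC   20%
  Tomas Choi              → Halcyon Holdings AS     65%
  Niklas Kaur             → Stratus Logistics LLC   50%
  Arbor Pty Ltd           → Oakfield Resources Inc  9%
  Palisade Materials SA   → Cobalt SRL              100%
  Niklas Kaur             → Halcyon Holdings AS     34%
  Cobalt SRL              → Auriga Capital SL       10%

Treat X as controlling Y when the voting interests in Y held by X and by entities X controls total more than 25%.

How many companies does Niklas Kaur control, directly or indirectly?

6

Niklas holds 34% of Halcyon, so Niklas controls Halcyon.
Niklas holds 50% of Stratus, so Niklas controls Stratus.
Stratus and Halcyon together hold 61% + 9% = 70% of Sable, so Niklas controls Sable.
Niklas holds 37% of Arbor, so Niklas controls Arbor.
Niklas and Stratus and Arbor together hold 70% + 21% + 9% = 100% of Oakfield, so Niklas controls Oakfield.
Oakfield and Halcyon together hold 69% + 26% = 95% of Meridian, so Niklas controls Meridian.
No other company's threshold is met.
Niklas controls 6 companies.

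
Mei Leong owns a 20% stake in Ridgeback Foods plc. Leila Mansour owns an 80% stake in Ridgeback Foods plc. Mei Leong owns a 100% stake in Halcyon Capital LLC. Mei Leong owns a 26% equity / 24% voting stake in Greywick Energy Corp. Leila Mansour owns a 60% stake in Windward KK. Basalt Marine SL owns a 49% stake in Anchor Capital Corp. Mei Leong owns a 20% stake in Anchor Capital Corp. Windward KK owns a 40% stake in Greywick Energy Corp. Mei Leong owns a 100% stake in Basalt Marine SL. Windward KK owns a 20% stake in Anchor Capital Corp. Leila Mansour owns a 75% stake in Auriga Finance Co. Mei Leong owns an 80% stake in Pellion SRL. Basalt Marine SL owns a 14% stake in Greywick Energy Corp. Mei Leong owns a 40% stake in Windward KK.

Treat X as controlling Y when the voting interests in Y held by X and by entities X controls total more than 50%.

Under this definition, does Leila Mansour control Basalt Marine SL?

Leila holds 75% of Auriga, so Leila controls Auriga.
Leila holds 60% of Windward, so Leila controls Windward.
Leila holds 80% of Ridgeback, so Leila controls Ridgeback.
Neither Leila nor any entity Leila controls holds any voting interest in Basalt.
So Leila does not control Basalt.

No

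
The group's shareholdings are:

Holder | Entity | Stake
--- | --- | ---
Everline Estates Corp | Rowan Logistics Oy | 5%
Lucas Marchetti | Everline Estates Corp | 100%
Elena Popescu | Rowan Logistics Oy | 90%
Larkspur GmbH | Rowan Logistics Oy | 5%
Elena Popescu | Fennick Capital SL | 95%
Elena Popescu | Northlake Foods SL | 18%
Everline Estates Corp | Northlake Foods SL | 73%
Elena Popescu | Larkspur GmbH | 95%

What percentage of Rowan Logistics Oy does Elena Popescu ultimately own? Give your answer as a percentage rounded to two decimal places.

94.75%

Elena reaches Rowan along 2 paths.
Via Larkspur: 95% × 5% = 4.75%.
Direct stake: 90% = 90%.
Total: 4.75% + 90% = 94.75%.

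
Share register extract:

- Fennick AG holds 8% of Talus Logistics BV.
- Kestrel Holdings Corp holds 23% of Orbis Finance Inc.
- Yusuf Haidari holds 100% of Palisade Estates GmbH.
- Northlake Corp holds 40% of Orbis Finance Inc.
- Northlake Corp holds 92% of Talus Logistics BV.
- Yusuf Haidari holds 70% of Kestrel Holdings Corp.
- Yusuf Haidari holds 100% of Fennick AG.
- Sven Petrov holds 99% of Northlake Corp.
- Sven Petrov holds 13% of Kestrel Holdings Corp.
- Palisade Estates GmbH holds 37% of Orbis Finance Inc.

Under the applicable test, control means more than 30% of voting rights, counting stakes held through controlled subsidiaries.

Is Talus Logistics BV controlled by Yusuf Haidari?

No

Yusuf holds 70% of Kestrel, so Yusuf controls Kestrel.
Yusuf holds 100% of Palisade, so Yusuf controls Palisade.
Yusuf holds 100% of Fennick, so Yusuf controls Fennick.
Kestrel and Palisade together hold 23% + 37% = 60% of Orbis, so Yusuf controls Orbis.
In Talus, Yusuf's side holds only 8%, not > 30%.
So Yusuf does not control Talus.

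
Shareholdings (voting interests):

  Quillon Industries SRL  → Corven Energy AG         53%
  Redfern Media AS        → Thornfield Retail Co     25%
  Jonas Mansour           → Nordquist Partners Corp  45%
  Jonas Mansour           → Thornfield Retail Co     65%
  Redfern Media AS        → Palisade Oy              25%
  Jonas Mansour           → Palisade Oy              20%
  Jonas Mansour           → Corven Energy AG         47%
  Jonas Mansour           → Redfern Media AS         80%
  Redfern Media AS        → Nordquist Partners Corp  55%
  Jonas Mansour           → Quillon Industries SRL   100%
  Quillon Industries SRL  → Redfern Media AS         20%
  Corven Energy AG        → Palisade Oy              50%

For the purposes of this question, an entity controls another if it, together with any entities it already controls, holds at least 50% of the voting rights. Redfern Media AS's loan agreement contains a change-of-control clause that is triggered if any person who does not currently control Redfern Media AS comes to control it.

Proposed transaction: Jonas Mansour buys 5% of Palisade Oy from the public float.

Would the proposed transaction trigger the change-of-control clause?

The purchase changes only Jonas's holdings, so Jonas is the only person who could newly come to control Redfern.
Jonas holds 100% of Quillon, so Jonas controls Quillon.
Quillon and Jonas together hold 20% + 80% = 100% of Redfern, so Jonas controls Redfern.
So Jonas already controls Redfern before the transaction.
After the purchase, Jonas's direct stake in Palisade rises to 20% + 5% = 25%.
Jonas controlled Redfern already, so this is not a new person acquiring control; every other person's position is unchanged or reduced.
No new person acquires control, so the clause is not triggered.

No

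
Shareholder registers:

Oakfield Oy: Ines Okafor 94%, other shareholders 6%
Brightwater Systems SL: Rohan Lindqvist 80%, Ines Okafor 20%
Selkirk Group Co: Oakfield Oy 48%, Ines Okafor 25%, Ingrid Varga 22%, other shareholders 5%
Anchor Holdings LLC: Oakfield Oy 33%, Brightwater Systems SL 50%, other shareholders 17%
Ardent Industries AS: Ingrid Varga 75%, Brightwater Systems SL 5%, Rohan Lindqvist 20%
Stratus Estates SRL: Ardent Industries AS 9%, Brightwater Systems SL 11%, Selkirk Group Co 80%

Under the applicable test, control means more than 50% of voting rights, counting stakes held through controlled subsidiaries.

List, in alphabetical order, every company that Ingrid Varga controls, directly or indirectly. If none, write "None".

Ardent Industries AS

Ingrid holds 75% of Ardent, so Ingrid controls Ardent.
No other company's threshold is met.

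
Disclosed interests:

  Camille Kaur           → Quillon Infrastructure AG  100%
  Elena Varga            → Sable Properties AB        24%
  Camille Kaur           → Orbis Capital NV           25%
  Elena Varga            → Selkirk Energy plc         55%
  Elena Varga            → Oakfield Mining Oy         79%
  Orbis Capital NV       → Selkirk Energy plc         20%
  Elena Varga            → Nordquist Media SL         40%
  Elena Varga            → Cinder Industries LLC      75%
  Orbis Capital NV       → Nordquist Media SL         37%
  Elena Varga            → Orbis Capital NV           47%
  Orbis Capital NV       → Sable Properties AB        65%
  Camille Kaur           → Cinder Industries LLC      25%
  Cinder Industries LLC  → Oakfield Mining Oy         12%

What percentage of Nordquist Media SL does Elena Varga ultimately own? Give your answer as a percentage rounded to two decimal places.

Elena reaches Nordquist along 2 paths.
Via Orbis: 47% × 37% = 17.39%.
Direct stake: 40% = 40%.
Total: 17.39% + 40% = 57.39%.

57.39%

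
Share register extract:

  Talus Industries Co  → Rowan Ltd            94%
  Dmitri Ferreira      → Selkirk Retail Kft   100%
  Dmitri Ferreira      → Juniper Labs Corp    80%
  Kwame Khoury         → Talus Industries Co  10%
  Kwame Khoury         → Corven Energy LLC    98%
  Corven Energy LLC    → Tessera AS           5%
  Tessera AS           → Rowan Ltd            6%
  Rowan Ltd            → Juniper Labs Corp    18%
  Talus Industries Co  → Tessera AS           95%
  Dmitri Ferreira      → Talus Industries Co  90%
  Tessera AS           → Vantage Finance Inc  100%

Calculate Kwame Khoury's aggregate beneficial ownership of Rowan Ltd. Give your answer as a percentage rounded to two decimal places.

10.26%

Kwame reaches Rowan along 3 paths.
Via Talus → Tessera: 10% × 95% × 6% = 0.57%.
Via Corven → Tessera: 98% × 5% × 6% = 0.294%.
Via Talus: 10% × 94% = 9.4%.
Total: 0.57% + 0.294% + 9.4% = 10.264%.
Rounded: 10.26%.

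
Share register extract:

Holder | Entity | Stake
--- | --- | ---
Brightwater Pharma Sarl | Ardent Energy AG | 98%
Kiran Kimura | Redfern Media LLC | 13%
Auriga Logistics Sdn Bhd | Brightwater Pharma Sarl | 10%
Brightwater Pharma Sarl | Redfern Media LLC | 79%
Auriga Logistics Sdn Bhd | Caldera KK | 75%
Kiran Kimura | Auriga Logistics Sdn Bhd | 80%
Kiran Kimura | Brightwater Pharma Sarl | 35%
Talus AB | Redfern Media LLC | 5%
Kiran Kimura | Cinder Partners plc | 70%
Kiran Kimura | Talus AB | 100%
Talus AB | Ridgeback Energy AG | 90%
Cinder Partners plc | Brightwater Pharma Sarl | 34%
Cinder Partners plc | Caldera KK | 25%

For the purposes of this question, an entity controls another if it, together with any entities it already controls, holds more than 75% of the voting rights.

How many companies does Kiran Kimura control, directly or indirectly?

3

Kiran holds 80% of Auriga, so Kiran controls Auriga.
Kiran holds 100% of Talus, so Kiran controls Talus.
Talus holds 90% of Ridgeback, so Kiran controls Ridgeback.
No other company's threshold is met.
Kiran controls 3 companies.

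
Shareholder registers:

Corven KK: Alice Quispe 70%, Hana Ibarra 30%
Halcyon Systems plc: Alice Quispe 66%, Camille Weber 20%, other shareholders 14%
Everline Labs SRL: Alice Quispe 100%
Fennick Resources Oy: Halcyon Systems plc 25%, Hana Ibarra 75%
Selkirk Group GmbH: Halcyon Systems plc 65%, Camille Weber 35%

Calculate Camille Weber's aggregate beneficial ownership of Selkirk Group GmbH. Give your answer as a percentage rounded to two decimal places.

48.00%

Camille reaches Selkirk along 2 paths.
Via Halcyon: 20% × 65% = 13%.
Direct stake: 35% = 35%.
Total: 13% + 35% = 48%.
Rounded: 48.00%.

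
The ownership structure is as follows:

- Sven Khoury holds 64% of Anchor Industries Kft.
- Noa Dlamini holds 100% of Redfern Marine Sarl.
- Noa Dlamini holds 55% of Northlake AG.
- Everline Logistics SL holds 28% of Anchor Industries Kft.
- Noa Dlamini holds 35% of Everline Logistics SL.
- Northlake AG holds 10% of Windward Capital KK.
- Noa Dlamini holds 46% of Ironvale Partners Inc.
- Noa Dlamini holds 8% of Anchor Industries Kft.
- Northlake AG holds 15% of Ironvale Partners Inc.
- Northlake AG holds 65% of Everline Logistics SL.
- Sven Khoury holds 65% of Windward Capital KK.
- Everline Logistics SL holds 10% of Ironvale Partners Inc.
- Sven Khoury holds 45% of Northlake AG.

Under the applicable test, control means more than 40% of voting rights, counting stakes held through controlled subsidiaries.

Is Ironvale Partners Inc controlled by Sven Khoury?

No

Sven holds 45% of Northlake, so Sven controls Northlake.
Northlake holds 65% of Everline, so Sven controls Everline.
Northlake and Sven together hold 10% + 65% = 75% of Windward, so Sven controls Windward.
Sven and Everline together hold 64% + 28% = 92% of Anchor, so Sven controls Anchor.
In Ironvale, Sven's side holds only 10% + 15% = 25%, not > 40%.
So Sven does not control Ironvale.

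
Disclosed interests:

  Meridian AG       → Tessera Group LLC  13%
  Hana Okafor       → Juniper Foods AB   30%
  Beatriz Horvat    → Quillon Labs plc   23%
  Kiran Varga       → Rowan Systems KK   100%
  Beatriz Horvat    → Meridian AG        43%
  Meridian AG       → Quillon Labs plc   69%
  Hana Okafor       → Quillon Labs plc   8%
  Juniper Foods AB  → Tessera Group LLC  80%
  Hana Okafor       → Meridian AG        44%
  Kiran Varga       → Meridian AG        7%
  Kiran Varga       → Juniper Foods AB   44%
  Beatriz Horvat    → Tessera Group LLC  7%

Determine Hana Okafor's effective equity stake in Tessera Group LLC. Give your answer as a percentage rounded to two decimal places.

29.72%

Hana reaches Tessera along 2 paths.
Via Meridian: 44% × 13% = 5.72%.
Via Juniper: 30% × 80% = 24%.
Total: 5.72% + 24% = 29.72%.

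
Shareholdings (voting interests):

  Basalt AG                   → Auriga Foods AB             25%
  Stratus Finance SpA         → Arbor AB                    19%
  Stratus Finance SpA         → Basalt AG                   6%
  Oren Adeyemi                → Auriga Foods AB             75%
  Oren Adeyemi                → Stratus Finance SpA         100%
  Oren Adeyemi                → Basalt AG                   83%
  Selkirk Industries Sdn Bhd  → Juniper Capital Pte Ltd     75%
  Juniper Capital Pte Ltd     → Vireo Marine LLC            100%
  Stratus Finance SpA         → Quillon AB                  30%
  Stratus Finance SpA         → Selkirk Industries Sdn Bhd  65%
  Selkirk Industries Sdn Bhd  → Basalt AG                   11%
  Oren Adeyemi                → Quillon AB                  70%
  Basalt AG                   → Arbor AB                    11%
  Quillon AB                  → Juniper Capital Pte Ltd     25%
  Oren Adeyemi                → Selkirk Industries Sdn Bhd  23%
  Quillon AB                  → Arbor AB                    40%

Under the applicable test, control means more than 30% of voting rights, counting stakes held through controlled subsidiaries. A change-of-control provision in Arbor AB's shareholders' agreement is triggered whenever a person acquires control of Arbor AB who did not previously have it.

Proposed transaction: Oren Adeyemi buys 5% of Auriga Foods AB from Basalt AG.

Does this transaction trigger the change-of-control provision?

The purchase adds only to Oren's holdings (Basalt's stake shrinks), so Oren is the only person who could newly come to control Arbor.
Oren holds 100% of Stratus, so Oren controls Stratus.
Oren and Stratus together hold 23% + 65% = 88% of Selkirk, so Oren controls Selkirk.
Stratus and Selkirk and Oren together hold 6% + 11% + 83% = 100% of Basalt, so Oren controls Basalt.
Stratus and Oren together hold 30% + 70% = 100% of Quillon, so Oren controls Quillon.
Basalt and Stratus and Quillon together hold 11% + 19% + 40% = 70% of Arbor, so Oren controls Arbor.
So Oren already controls Arbor before the transaction.
After the purchase, Oren's direct stake in Auriga rises to 75% + 5% = 80%, and Basalt's stake falls to 20%.
Oren controlled Arbor already, so this is not a new person acquiring control; every other person's position is unchanged or reduced.
No new person acquires control, so the clause is not triggered.

No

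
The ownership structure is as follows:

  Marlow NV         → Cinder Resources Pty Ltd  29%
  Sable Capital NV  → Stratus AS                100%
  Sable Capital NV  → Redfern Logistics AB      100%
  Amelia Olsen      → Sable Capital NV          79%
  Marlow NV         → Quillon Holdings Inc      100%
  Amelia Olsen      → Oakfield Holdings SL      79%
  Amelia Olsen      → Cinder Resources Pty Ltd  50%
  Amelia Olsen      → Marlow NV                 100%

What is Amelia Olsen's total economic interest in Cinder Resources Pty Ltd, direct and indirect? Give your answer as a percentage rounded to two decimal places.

79.00%

Amelia reaches Cinder along 2 paths.
Via Marlow: 100% × 29% = 29%.
Direct stake: 50% = 50%.
Total: 29% + 50% = 79%.
Rounded: 79.00%.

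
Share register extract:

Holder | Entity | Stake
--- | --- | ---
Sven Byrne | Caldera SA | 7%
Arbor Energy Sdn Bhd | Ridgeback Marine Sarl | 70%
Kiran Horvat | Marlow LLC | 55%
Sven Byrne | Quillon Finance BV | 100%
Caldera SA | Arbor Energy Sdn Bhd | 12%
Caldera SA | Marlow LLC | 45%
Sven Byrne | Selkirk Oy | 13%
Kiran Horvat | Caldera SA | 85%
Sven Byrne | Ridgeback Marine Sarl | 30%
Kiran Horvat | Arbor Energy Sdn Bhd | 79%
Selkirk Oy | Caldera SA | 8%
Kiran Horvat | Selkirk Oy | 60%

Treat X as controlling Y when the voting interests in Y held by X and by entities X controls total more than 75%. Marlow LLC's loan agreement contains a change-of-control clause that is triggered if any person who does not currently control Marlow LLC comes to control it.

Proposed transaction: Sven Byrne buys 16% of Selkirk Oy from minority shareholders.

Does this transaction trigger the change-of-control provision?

No

The purchase changes only Sven's holdings, so Sven is the only person who could newly come to control Marlow.
Sven holds 100% of Quillon, so Sven controls Quillon.
Neither Sven nor any entity Sven controls holds any voting interest in Marlow.
So before the transaction, Sven does not control Marlow.
After the purchase, Sven's direct stake in Selkirk rises to 13% + 16% = 29%.
Sven's side now holds 29% of Selkirk, not > 75%, so Sven still does not control Selkirk.
After the transaction, neither Sven nor any entity Sven controls holds a voting interest in Marlow, so Sven still does not control it.
No new person acquires control, so the clause is not triggered.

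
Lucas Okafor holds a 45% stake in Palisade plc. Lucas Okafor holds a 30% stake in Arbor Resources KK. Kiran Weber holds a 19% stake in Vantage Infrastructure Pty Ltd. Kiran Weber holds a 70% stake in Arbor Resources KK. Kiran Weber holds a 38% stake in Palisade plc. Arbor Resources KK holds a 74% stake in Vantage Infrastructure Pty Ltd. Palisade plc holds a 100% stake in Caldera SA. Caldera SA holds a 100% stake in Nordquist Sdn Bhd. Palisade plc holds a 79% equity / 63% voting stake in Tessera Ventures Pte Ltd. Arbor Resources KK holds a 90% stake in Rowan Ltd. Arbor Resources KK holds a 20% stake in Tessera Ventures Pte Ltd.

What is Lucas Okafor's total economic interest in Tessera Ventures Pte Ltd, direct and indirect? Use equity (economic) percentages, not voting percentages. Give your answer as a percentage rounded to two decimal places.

Lucas reaches Tessera along 2 paths.
Via Arbor: 30% × 20% = 6%.
Via Palisade: 45% × 79% = 35.55%.
Total: 6% + 35.55% = 41.55%.

41.55%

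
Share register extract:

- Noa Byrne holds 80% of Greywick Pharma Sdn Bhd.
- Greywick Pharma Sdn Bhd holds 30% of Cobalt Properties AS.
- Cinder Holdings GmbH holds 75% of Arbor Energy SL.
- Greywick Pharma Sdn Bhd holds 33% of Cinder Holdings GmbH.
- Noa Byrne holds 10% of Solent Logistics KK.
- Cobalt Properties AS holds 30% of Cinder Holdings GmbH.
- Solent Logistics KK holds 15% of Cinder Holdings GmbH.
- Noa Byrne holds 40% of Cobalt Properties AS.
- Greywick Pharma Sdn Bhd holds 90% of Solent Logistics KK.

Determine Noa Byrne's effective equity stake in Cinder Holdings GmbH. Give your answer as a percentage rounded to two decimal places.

57.90%

Noa reaches Cinder along 5 paths.
Via Greywick: 80% × 33% = 26.4%.
Via Greywick → Cobalt: 80% × 30% × 30% = 7.2%.
Via Cobalt: 40% × 30% = 12%.
Via Solent: 10% × 15% = 1.5%.
Via Greywick → Solent: 80% × 90% × 15% = 10.8%.
Total: 26.4% + 7.2% + 12% + 1.5% + 10.8% = 57.9%.
Rounded: 57.90%.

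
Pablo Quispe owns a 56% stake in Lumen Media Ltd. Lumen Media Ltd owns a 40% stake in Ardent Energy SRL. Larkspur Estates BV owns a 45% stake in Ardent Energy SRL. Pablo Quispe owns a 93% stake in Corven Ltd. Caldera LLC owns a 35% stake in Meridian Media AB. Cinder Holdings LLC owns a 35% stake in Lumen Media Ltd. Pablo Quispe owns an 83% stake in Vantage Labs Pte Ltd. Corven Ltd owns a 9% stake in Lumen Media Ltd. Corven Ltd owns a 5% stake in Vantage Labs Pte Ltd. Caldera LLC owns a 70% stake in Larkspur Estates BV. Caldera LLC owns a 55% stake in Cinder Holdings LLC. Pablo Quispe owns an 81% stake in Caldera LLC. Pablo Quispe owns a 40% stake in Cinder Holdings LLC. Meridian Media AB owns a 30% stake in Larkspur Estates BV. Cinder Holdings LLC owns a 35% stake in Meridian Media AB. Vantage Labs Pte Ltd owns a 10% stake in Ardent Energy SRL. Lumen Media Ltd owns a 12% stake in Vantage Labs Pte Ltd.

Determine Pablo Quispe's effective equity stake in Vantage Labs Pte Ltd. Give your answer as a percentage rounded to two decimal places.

98.93%

Pablo reaches Vantage along 6 paths.
Via Lumen: 56% × 12% = 6.72%.
Via Corven → Lumen: 93% × 9% × 12% = 1.0044%.
Via Caldera → Cinder → Lumen: 81% × 55% × 35% × 12% = 1.8711%.
Via Cinder → Lumen: 40% × 35% × 12% = 1.68%.
Direct stake: 83% = 83%.
Via Corven: 93% × 5% = 4.65%.
Total: 6.72% + 1.0044% + 1.8711% + 1.68% + 83% + 4.65% = 98.9255%.
Rounded: 98.93%.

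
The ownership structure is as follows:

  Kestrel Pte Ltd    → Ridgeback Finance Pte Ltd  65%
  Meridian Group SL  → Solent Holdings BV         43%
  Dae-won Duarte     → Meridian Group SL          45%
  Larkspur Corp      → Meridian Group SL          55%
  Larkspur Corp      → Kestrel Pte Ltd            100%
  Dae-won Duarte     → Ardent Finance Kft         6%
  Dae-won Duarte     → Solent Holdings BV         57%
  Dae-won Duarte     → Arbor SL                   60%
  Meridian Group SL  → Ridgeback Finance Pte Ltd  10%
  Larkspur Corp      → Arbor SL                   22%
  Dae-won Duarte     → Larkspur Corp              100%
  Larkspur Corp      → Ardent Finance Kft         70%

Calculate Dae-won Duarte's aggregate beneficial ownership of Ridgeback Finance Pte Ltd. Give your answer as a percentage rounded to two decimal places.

Dae-won reaches Ridgeback along 3 paths.
Via Larkspur → Kestrel: 100% × 100% × 65% = 65%.
Via Larkspur → Meridian: 100% × 55% × 10% = 5.5%.
Via Meridian: 45% × 10% = 4.5%.
Total: 65% + 5.5% + 4.5% = 75%.
Rounded: 75.00%.

75.00%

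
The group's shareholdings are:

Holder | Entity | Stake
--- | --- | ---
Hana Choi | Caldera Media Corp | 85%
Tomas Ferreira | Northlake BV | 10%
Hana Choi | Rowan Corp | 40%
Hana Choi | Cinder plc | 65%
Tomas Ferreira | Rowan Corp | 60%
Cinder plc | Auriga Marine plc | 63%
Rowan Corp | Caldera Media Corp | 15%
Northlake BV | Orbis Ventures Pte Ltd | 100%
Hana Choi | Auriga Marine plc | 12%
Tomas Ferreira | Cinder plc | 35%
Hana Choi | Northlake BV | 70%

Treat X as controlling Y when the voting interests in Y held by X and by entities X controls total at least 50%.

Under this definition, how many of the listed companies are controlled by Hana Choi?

Hana holds 65% of Cinder, so Hana controls Cinder.
Hana holds 70% of Northlake, so Hana controls Northlake.
Hana holds 85% of Caldera, so Hana controls Caldera.
Cinder and Hana together hold 63% + 12% = 75% of Auriga, so Hana controls Auriga.
Northlake holds 100% of Orbis, so Hana controls Orbis.
No other company's threshold is met.
Hana controls 5 companies.

5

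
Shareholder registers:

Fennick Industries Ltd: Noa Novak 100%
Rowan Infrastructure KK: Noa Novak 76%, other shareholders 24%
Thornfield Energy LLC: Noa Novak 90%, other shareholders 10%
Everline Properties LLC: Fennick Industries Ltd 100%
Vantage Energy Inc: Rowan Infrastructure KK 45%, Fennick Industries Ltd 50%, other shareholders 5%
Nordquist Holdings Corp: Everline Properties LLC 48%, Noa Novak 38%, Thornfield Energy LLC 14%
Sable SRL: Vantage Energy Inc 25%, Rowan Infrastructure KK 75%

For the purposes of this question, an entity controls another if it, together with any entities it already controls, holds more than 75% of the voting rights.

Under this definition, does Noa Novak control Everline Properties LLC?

Yes

Noa holds 100% of Fennick, so Noa controls Fennick.
Fennick holds 100% of Everline, so Noa controls Everline.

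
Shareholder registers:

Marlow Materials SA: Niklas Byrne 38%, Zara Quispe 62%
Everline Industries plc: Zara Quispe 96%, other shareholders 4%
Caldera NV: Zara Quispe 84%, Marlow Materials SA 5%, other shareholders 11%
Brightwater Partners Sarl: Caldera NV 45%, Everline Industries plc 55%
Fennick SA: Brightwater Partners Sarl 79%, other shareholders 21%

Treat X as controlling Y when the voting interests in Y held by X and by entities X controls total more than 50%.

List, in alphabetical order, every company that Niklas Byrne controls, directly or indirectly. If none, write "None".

Niklas's largest direct stake is 38% in Marlow, which does not meet the threshold.

None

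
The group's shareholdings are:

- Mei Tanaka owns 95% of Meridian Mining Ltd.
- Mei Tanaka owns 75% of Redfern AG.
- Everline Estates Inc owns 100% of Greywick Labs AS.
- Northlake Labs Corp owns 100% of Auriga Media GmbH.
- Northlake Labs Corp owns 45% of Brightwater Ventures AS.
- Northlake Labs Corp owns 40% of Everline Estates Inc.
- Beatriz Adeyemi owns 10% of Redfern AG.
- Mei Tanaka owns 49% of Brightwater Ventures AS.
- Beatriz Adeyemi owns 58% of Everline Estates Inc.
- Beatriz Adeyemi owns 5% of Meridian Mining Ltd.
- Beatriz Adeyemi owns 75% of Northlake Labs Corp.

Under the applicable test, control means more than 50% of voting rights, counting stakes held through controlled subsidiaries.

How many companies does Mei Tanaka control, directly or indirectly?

2

Mei holds 75% of Redfern, so Mei controls Redfern.
Mei holds 95% of Meridian, so Mei controls Meridian.
No other company's threshold is met.
Mei controls 2 companies.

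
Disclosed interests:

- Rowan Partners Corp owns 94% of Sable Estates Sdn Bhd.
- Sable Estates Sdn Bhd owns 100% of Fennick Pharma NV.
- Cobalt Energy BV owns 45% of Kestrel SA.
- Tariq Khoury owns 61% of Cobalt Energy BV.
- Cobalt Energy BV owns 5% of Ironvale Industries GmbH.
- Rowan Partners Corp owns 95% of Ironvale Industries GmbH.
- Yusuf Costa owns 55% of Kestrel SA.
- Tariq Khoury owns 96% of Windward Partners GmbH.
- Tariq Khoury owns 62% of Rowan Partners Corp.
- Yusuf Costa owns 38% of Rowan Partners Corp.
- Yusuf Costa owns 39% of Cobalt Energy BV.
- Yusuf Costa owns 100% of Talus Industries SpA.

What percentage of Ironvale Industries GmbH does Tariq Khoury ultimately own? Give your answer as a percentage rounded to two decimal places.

61.95%

Tariq reaches Ironvale along 2 paths.
Via Rowan: 62% × 95% = 58.9%.
Via Cobalt: 61% × 5% = 3.05%.
Total: 58.9% + 3.05% = 61.95%.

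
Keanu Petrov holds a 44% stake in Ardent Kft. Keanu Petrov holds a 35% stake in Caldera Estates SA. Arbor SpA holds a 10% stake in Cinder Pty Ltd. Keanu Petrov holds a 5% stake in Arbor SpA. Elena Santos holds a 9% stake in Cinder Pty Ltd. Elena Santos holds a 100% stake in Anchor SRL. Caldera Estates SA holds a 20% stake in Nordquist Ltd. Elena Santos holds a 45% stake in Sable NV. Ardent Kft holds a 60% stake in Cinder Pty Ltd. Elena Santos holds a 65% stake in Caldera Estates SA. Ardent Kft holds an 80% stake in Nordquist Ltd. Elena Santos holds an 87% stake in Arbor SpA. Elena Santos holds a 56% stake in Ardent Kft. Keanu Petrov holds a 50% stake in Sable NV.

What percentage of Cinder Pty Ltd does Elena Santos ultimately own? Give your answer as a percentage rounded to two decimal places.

Elena reaches Cinder along 3 paths.
Via Ardent: 56% × 60% = 33.6%.
Direct stake: 9% = 9%.
Via Arbor: 87% × 10% = 8.7%.
Total: 33.6% + 9% + 8.7% = 51.3%.
Rounded: 51.30%.

51.30%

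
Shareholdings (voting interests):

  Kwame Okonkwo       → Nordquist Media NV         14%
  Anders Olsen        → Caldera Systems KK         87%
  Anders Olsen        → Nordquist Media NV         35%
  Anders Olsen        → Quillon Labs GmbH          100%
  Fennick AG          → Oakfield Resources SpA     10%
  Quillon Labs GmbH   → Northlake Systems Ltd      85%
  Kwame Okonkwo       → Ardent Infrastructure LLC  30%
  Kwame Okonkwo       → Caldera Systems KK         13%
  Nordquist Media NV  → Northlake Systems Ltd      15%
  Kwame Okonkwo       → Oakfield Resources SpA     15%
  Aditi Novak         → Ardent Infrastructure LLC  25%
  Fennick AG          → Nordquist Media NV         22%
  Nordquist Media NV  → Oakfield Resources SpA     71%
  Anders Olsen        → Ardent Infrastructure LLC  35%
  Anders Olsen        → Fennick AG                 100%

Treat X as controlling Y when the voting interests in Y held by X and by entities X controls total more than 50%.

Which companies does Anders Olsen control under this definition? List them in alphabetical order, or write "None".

Caldera Systems KK, Fennick AG, Nordquist Media NV, Northlake Systems Ltd, Oakfield Resources SpA, Quillon Labs GmbH

Anders holds 100% of Fennick, so Anders controls Fennick.
Fennick and Anders together hold 22% + 35% = 57% of Nordquist, so Anders controls Nordquist.
Anders holds 87% of Caldera, so Anders controls Caldera.
Anders holds 100% of Quillon, so Anders controls Quillon.
Nordquist and Fennick together hold 71% + 10% = 81% of Oakfield, so Anders controls Oakfield.
Nordquist and Quillon together hold 15% + 85% = 100% of Northlake, so Anders controls Northlake.
No other company's threshold is met.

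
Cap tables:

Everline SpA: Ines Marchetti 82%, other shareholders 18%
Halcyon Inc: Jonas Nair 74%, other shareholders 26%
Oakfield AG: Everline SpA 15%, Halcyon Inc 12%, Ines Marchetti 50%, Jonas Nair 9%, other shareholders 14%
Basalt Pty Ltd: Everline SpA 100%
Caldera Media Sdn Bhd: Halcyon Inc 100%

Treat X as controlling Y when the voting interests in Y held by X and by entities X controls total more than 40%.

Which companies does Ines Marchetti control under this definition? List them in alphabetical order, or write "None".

Ines holds 82% of Everline, so Ines controls Everline.
Everline and Ines together hold 15% + 50% = 65% of Oakfield, so Ines controls Oakfield.
Everline holds 100% of Basalt, so Ines controls Basalt.
No other company's threshold is met.

Basalt Pty Ltd, Everline SpA, Oakfield AG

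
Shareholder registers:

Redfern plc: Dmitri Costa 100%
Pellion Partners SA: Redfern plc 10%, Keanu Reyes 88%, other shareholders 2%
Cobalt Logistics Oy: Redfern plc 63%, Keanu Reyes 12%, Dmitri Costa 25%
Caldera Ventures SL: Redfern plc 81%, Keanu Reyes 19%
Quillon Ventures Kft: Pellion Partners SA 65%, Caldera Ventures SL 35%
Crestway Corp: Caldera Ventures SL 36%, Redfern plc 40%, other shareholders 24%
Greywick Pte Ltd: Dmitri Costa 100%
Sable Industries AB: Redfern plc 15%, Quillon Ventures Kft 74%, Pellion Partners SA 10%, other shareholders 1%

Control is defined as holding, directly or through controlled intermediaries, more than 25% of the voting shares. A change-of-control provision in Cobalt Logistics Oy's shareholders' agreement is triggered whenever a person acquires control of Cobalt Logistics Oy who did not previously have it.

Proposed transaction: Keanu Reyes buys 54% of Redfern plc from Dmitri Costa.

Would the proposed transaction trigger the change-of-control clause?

Yes

The purchase adds only to Keanu's holdings (Dmitri's stake shrinks), so Keanu is the only person who could newly come to control Cobalt.
Keanu holds 88% of Pellion, so Keanu controls Pellion.
Pellion holds 65% of Quillon, so Keanu controls Quillon.
Quillon and Pellion together hold 74% + 10% = 84% of Sable, so Keanu controls Sable.
In Cobalt, Keanu's side holds only 12%, not > 25%.
So before the transaction, Keanu does not control Cobalt.
After the purchase, Keanu holds 54% of Redfern directly, and Dmitri's stake falls to 46%.
Keanu holds 54% of Redfern, so Keanu controls Redfern.
Redfern and Keanu together hold 63% + 12% = 75% of Cobalt, so Keanu controls Cobalt.
Keanu did not control Cobalt before and does after, so the clause is triggered.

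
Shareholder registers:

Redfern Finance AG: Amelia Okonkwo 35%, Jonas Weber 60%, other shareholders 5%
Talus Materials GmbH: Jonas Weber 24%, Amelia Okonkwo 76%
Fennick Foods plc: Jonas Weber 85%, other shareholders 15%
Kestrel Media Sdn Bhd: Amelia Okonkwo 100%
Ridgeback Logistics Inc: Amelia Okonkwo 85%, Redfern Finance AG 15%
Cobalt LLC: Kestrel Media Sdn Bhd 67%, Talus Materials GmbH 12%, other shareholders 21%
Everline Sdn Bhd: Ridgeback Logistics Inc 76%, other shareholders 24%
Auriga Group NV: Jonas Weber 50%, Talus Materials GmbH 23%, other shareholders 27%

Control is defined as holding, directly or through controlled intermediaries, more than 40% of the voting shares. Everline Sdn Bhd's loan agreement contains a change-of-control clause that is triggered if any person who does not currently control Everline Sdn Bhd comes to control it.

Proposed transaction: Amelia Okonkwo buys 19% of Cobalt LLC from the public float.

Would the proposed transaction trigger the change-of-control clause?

The purchase changes only Amelia's holdings, so Amelia is the only person who could newly come to control Everline.
Amelia holds 85% of Ridgeback, so Amelia controls Ridgeback.
Ridgeback holds 76% of Everline, so Amelia controls Everline.
So Amelia already controls Everline before the transaction.
After the purchase, Amelia holds 19% of Cobalt directly.
Amelia controlled Everline already, so this is not a new person acquiring control; every other person's position is unchanged or reduced.
No new person acquires control, so the clause is not triggered.

No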